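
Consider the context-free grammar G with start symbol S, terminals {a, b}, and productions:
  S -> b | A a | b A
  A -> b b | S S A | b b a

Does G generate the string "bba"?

S ⇒ Aa ⇒ bba

yes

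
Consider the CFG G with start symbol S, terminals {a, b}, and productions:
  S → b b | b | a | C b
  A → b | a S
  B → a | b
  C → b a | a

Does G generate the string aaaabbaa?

no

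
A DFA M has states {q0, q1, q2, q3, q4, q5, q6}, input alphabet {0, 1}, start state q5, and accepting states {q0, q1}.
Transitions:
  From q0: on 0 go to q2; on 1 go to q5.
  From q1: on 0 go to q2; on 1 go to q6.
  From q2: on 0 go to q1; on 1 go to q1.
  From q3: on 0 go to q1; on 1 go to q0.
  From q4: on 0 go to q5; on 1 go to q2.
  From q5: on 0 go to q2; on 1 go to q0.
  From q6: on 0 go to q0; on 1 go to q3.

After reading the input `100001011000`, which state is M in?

q2

q5 --1--> q0
q0 --0--> q2
q2 --0--> q1
q1 --0--> q2
q2 --0--> q1
q1 --1--> q6
q6 --0--> q0
q0 --1--> q5
q5 --1--> q0
q0 --0--> q2
q2 --0--> q1
q1 --0--> q2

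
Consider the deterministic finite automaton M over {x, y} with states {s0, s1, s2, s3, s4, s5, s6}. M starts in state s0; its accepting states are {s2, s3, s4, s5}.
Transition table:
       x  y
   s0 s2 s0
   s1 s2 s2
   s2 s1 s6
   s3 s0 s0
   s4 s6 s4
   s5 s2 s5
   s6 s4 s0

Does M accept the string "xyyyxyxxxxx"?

s0 --x--> s2
s2 --y--> s6
s6 --y--> s0
s0 --y--> s0
s0 --x--> s2
s2 --y--> s6
s6 --x--> s4
s4 --x--> s6
s6 --x--> s4
s4 --x--> s6
s6 --x--> s4
End in state s4, which is an accepting state.

accepted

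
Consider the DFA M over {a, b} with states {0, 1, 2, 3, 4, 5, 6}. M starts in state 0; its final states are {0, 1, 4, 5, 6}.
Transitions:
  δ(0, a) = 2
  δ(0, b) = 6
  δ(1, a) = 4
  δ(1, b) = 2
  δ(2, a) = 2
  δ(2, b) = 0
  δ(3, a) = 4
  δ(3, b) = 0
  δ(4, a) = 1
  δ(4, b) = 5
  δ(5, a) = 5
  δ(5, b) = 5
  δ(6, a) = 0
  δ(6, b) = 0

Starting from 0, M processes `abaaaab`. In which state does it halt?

0

0 --a--> 2
2 --b--> 0
0 --a--> 2
2 --a--> 2
2 --a--> 2
2 --a--> 2
2 --b--> 0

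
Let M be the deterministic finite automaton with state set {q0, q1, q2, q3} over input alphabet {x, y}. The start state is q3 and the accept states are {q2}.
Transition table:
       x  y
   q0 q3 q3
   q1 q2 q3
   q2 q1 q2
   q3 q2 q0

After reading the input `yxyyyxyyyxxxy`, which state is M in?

q3

q3 --y--> q0
q0 --x--> q3
q3 --y--> q0
q0 --y--> q3
q3 --y--> q0
q0 --x--> q3
q3 --y--> q0
q0 --y--> q3
q3 --y--> q0
q0 --x--> q3
q3 --x--> q2
q2 --x--> q1
q1 --y--> q3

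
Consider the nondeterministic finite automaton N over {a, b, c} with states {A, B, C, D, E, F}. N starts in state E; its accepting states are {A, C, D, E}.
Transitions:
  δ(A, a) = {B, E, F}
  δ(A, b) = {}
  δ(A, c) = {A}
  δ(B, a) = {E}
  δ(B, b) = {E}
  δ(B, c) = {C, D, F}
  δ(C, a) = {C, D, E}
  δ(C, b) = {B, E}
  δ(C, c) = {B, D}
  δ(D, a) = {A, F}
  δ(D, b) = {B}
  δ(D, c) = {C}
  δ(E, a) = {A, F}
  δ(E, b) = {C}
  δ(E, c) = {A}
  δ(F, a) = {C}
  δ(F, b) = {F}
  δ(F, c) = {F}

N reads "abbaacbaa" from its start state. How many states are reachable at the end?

5

Start: {E}
read a: {A, F}
read b: {F}
read b: {F}
read a: {C}
read a: {C, D, E}
read c: {A, B, C, D}
read b: {B, E}
read a: {A, E, F}
read a: {A, B, C, E, F}
Final reachable set {A, B, C, E, F} has 5 states.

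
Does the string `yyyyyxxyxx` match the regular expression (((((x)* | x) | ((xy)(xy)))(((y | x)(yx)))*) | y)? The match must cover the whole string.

no

Neither ((((x)*|x)|((xy)(xy)))(((y|x)(yx)))*) nor y matches yyyyyxxyxx.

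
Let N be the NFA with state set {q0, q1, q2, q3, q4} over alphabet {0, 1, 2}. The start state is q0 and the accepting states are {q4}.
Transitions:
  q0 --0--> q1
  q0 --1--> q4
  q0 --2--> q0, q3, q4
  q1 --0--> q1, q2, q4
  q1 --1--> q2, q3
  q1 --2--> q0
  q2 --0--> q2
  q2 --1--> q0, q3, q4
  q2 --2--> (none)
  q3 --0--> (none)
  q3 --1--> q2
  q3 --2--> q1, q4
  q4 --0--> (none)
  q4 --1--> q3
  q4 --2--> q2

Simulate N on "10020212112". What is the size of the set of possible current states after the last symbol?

Start: {q0}
read 1: {q4}
read 0: {}
The reachable set is empty and stays empty for the remaining 9 symbols.
Final reachable set {} has 0 states.

0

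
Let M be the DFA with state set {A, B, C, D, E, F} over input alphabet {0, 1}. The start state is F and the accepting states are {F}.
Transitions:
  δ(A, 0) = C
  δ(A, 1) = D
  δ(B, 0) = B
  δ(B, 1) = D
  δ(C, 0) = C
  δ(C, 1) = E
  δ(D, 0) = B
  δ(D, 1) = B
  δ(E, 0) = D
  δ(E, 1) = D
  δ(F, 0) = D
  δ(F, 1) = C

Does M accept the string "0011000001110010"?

F --0--> D
D --0--> B
B --1--> D
D --1--> B
B --0--> B
B --0--> B
B --0--> B
B --0--> B
B --0--> B
B --1--> D
D --1--> B
B --1--> D
D --0--> B
B --0--> B
B --1--> D
D --0--> B
End in state B, which is not an accepting state.

rejected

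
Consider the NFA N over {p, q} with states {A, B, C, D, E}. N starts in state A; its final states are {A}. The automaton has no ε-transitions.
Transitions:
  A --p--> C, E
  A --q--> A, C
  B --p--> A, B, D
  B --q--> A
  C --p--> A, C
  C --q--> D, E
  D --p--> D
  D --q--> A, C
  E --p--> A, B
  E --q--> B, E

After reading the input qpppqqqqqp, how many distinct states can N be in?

Start: {A}
read q: {A, C}
read p: {A, C, E}
read p: {A, B, C, E}
read p: {A, B, C, D, E}
read q: {A, B, C, D, E}
read q: {A, B, C, D, E}
read q: {A, B, C, D, E}
read q: {A, B, C, D, E}
read q: {A, B, C, D, E}
read p: {A, B, C, D, E}
Final reachable set {A, B, C, D, E} has 5 states.

5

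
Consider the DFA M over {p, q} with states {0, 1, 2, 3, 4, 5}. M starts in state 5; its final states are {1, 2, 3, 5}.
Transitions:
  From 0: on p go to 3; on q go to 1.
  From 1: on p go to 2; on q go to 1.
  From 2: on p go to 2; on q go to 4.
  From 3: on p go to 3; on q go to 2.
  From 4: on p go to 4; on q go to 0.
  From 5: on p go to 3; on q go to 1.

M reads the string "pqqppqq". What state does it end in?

1

5 --p--> 3
3 --q--> 2
2 --q--> 4
4 --p--> 4
4 --p--> 4
4 --q--> 0
0 --q--> 1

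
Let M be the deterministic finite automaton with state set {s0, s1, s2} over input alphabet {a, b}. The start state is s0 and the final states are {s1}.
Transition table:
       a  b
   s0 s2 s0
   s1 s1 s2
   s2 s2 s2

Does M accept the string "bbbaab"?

rejected

s0 --b--> s0
s0 --b--> s0
s0 --b--> s0
s0 --a--> s2
s2 --a--> s2
s2 --b--> s2
End in state s2, which is not an accepting state.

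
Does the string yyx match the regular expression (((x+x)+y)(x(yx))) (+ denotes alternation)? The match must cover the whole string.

No split of yyx into u·v has ((x+x)+y) matching u and (x(yx)) matching v.

no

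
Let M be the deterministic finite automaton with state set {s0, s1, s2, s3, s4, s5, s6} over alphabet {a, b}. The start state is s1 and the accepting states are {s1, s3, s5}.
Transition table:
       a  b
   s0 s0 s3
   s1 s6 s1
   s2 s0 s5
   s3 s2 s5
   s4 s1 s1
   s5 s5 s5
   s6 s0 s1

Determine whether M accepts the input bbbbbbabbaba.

rejected

s1 --b--> s1
s1 --b--> s1
s1 --b--> s1
s1 --b--> s1
s1 --b--> s1
s1 --b--> s1
s1 --a--> s6
s6 --b--> s1
s1 --b--> s1
s1 --a--> s6
s6 --b--> s1
s1 --a--> s6
End in state s6, which is not an accepting state.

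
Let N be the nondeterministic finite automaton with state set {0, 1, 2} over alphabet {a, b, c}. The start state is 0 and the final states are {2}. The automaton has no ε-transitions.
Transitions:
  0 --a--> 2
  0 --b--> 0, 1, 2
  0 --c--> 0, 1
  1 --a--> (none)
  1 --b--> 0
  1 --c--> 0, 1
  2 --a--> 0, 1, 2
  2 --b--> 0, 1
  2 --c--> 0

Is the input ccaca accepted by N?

Start: {0}
read c: {0, 1}
read c: {0, 1}
read a: {2}
read c: {0}
read a: {2}
Reachable ∩ accepting = {2} — nonempty.

accepted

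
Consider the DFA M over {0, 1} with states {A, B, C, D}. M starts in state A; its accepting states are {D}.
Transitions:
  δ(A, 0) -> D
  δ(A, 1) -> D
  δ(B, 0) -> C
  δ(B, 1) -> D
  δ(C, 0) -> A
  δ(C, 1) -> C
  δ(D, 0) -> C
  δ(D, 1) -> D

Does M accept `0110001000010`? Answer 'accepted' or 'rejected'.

A --0--> D
D --1--> D
D --1--> D
D --0--> C
C --0--> A
A --0--> D
D --1--> D
D --0--> C
C --0--> A
A --0--> D
D --0--> C
C --1--> C
C --0--> A
End in state A, which is not an accepting state.

rejected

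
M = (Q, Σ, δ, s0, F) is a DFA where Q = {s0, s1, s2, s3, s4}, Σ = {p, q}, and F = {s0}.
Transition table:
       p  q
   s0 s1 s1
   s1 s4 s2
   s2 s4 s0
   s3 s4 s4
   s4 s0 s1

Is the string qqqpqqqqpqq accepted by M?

s0 --q--> s1
s1 --q--> s2
s2 --q--> s0
s0 --p--> s1
s1 --q--> s2
s2 --q--> s0
s0 --q--> s1
s1 --q--> s2
s2 --p--> s4
s4 --q--> s1
s1 --q--> s2
End in state s2, which is not an accepting state.

rejected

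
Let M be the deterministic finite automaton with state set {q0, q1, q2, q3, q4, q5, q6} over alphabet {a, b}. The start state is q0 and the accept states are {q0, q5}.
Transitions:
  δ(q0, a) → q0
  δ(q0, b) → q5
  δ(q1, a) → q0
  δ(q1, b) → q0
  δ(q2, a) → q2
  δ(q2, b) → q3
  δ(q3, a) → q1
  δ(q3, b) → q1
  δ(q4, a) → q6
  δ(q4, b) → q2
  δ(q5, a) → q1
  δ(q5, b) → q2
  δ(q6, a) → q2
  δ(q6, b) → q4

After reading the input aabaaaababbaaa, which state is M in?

q0 --a--> q0
q0 --a--> q0
q0 --b--> q5
q5 --a--> q1
q1 --a--> q0
q0 --a--> q0
q0 --a--> q0
q0 --b--> q5
q5 --a--> q1
q1 --b--> q0
q0 --b--> q5
q5 --a--> q1
q1 --a--> q0
q0 --a--> q0

q0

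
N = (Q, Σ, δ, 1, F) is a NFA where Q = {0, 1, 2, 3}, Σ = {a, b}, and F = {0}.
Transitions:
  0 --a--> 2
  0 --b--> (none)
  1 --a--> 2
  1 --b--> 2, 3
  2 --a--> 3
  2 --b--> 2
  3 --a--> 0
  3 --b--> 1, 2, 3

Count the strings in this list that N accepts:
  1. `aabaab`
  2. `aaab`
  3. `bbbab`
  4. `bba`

1

`aabaab`: rejected
`aaab`: rejected
`bbbab`: rejected
`bba`: accepted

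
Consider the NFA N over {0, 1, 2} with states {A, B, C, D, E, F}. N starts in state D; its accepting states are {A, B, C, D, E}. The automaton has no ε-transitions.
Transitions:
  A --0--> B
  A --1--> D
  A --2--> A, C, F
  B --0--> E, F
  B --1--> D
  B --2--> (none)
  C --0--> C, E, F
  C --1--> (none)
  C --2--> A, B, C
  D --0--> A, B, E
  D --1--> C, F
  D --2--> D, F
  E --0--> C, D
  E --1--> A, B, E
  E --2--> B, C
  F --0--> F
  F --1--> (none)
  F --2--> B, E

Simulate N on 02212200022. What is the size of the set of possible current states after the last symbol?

6

Start: {D}
read 0: {A, B, E}
read 2: {A, B, C, F}
read 2: {A, B, C, E, F}
read 1: {A, B, D, E}
read 2: {A, B, C, D, F}
read 2: {A, B, C, D, E, F}
read 0: {A, B, C, D, E, F}
read 0: {A, B, C, D, E, F}
read 0: {A, B, C, D, E, F}
read 2: {A, B, C, D, E, F}
read 2: {A, B, C, D, E, F}
Final reachable set {A, B, C, D, E, F} has 6 states.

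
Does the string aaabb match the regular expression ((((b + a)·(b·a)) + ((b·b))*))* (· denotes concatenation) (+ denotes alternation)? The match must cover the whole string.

aaabb cannot be split into zero or more pieces each matching (((b+a)·(b·a))+((b·b))*).

no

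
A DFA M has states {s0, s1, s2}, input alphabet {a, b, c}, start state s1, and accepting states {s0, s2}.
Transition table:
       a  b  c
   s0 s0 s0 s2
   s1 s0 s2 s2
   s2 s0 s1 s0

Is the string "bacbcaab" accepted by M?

accepted

s1 --b--> s2
s2 --a--> s0
s0 --c--> s2
s2 --b--> s1
s1 --c--> s2
s2 --a--> s0
s0 --a--> s0
s0 --b--> s0
End in state s0, which is an accepting state.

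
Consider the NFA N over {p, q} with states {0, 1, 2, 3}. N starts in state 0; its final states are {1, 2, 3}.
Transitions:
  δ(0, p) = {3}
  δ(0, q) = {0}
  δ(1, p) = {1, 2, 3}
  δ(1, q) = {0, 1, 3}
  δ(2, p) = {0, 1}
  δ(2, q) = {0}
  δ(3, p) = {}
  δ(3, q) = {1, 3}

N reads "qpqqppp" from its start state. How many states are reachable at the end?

Start: {0}
read q: {0}
read p: {3}
read q: {1, 3}
read q: {0, 1, 3}
read p: {1, 2, 3}
read p: {0, 1, 2, 3}
read p: {0, 1, 2, 3}
Final reachable set {0, 1, 2, 3} has 4 states.

4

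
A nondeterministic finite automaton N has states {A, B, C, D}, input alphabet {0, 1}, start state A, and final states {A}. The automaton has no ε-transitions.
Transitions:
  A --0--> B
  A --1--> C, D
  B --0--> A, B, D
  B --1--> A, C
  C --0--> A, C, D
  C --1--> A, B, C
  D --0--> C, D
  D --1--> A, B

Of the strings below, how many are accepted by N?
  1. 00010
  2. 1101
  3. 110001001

00010: accepted
1101: accepted
110001001: accepted

3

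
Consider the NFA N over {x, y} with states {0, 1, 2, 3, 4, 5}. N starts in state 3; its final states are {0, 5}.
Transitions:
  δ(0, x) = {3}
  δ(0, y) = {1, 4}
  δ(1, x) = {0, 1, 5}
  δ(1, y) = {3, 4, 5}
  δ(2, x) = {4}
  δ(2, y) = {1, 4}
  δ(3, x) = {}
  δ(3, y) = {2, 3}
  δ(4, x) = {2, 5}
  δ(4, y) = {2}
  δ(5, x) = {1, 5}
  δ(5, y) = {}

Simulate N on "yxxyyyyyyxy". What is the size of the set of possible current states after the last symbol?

Start: {3}
read y: {2, 3}
read x: {4}
read x: {2, 5}
read y: {1, 4}
read y: {2, 3, 4, 5}
read y: {1, 2, 3, 4}
read y: {1, 2, 3, 4, 5}
read y: {1, 2, 3, 4, 5}
read y: {1, 2, 3, 4, 5}
read x: {0, 1, 2, 4, 5}
read y: {1, 2, 3, 4, 5}
Final reachable set {1, 2, 3, 4, 5} has 5 states.

5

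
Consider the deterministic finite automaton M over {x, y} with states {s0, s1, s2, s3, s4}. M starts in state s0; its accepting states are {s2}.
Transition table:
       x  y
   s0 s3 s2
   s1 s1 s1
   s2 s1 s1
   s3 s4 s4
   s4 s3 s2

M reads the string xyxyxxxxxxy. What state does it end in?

s2

s0 --x--> s3
s3 --y--> s4
s4 --x--> s3
s3 --y--> s4
s4 --x--> s3
s3 --x--> s4
s4 --x--> s3
s3 --x--> s4
s4 --x--> s3
s3 --x--> s4
s4 --y--> s2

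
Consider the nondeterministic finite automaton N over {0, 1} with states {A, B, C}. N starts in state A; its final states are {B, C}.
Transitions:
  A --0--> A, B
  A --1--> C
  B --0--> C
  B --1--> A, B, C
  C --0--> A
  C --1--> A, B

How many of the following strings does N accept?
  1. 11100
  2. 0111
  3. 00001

3

11100: accepted
0111: accepted
00001: accepted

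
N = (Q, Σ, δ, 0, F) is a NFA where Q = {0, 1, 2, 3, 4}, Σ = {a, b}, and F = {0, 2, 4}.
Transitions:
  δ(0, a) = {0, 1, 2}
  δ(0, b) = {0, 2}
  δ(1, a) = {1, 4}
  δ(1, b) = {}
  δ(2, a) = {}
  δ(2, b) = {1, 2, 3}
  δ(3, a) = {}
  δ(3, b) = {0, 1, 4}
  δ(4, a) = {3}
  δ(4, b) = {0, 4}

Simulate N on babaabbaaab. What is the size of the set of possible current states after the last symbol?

Start: {0}
read b: {0, 2}
read a: {0, 1, 2}
read b: {0, 1, 2, 3}
read a: {0, 1, 2, 4}
read a: {0, 1, 2, 3, 4}
read b: {0, 1, 2, 3, 4}
read b: {0, 1, 2, 3, 4}
read a: {0, 1, 2, 3, 4}
read a: {0, 1, 2, 3, 4}
read a: {0, 1, 2, 3, 4}
read b: {0, 1, 2, 3, 4}
Final reachable set {0, 1, 2, 3, 4} has 5 states.

5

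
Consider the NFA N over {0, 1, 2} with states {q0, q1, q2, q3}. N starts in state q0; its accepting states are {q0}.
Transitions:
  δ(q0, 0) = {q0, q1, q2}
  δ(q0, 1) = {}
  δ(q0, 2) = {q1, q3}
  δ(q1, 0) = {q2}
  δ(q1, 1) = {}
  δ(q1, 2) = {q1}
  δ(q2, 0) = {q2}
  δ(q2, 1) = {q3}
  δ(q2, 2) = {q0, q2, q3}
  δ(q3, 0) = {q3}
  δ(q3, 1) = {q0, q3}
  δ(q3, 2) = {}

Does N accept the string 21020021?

accepted

Start: {q0}
read 2: {q1, q3}
read 1: {q0, q3}
read 0: {q0, q1, q2, q3}
read 2: {q0, q1, q2, q3}
read 0: {q0, q1, q2, q3}
read 0: {q0, q1, q2, q3}
read 2: {q0, q1, q2, q3}
read 1: {q0, q3}
Reachable ∩ accepting = {q0} — nonempty.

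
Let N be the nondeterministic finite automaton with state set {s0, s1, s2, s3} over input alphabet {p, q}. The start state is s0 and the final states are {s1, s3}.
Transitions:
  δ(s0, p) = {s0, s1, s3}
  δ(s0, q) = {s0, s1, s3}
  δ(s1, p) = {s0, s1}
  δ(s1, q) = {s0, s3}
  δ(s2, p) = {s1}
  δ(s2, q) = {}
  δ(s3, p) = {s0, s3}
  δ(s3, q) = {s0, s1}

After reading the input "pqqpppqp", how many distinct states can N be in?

Start: {s0}
read p: {s0, s1, s3}
read q: {s0, s1, s3}
read q: {s0, s1, s3}
read p: {s0, s1, s3}
read p: {s0, s1, s3}
read p: {s0, s1, s3}
read q: {s0, s1, s3}
read p: {s0, s1, s3}
Final reachable set {s0, s1, s3} has 3 states.

3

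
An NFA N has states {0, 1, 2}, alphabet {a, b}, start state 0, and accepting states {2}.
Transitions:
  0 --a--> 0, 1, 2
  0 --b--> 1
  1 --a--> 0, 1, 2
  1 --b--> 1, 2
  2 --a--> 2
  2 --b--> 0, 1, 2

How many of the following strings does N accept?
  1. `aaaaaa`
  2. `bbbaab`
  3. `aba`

`aaaaaa`: accepted
`bbbaab`: accepted
`aba`: accepted

3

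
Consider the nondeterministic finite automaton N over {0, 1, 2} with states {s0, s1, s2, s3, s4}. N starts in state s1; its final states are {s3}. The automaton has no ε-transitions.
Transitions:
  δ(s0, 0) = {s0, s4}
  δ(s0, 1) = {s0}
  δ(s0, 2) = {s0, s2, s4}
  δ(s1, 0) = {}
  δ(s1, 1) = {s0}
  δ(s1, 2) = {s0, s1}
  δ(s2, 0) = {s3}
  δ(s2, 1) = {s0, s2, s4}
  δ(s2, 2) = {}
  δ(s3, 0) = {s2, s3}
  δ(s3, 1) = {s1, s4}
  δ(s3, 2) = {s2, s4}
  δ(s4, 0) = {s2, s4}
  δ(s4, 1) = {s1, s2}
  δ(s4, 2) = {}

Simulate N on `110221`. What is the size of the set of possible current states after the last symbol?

Start: {s1}
read 1: {s0}
read 1: {s0}
read 0: {s0, s4}
read 2: {s0, s2, s4}
read 2: {s0, s2, s4}
read 1: {s0, s1, s2, s4}
Final reachable set {s0, s1, s2, s4} has 4 states.

4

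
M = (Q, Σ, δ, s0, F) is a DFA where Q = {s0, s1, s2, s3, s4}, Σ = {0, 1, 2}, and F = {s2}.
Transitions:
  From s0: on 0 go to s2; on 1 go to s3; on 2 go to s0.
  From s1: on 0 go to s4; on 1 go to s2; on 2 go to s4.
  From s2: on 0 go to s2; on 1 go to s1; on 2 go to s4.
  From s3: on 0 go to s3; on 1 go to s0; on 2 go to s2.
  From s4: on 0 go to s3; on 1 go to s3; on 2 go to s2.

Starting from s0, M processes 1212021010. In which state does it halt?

s0 --1--> s3
s3 --2--> s2
s2 --1--> s1
s1 --2--> s4
s4 --0--> s3
s3 --2--> s2
s2 --1--> s1
s1 --0--> s4
s4 --1--> s3
s3 --0--> s3

s3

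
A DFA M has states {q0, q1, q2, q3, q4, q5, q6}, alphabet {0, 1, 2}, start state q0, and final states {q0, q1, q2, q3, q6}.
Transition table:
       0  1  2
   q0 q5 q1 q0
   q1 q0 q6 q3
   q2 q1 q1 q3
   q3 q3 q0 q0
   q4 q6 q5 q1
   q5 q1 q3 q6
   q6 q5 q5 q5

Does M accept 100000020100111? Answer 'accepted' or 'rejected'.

accepted

q0 --1--> q1
q1 --0--> q0
q0 --0--> q5
q5 --0--> q1
q1 --0--> q0
q0 --0--> q5
q5 --0--> q1
q1 --2--> q3
q3 --0--> q3
q3 --1--> q0
q0 --0--> q5
q5 --0--> q1
q1 --1--> q6
q6 --1--> q5
q5 --1--> q3
End in state q3, which is an accepting state.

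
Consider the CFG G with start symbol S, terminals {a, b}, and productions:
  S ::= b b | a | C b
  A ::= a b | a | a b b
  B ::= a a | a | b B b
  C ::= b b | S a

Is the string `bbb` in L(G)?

yes

S ⇒ Cb ⇒ bbb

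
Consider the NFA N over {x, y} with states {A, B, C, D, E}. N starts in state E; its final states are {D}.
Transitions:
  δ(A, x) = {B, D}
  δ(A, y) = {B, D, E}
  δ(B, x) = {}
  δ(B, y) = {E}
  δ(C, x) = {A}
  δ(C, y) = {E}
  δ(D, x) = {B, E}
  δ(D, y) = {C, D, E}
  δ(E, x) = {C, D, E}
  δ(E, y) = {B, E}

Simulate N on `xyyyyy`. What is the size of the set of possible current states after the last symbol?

4

Start: {E}
read x: {C, D, E}
read y: {B, C, D, E}
read y: {B, C, D, E}
read y: {B, C, D, E}
read y: {B, C, D, E}
read y: {B, C, D, E}
Final reachable set {B, C, D, E} has 4 states.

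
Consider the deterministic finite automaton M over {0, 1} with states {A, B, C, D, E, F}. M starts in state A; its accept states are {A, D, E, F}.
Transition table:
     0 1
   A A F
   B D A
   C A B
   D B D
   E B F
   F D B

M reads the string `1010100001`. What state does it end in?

F

A --1--> F
F --0--> D
D --1--> D
D --0--> B
B --1--> A
A --0--> A
A --0--> A
A --0--> A
A --0--> A
A --1--> F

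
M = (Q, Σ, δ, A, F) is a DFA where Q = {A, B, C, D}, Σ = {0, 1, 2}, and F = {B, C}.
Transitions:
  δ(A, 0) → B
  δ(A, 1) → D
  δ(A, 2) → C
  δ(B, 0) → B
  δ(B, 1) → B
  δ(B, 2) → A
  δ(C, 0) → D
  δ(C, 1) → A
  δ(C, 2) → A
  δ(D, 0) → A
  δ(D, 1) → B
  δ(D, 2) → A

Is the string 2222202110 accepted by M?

A --2--> C
C --2--> A
A --2--> C
C --2--> A
A --2--> C
C --0--> D
D --2--> A
A --1--> D
D --1--> B
B --0--> B
End in state B, which is an accepting state.

accepted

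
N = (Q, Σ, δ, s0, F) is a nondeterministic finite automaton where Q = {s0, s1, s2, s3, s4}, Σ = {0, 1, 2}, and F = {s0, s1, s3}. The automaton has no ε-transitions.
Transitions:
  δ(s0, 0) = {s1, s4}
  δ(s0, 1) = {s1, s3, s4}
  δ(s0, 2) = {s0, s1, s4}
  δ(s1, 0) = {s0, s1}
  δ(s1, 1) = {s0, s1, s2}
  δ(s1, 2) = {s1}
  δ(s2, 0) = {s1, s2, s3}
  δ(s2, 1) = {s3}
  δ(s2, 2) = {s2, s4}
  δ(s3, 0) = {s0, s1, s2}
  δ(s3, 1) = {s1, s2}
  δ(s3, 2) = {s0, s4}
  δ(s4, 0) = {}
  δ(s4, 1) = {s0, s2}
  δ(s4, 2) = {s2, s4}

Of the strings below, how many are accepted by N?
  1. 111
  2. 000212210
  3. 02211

111: accepted
000212210: accepted
02211: accepted

3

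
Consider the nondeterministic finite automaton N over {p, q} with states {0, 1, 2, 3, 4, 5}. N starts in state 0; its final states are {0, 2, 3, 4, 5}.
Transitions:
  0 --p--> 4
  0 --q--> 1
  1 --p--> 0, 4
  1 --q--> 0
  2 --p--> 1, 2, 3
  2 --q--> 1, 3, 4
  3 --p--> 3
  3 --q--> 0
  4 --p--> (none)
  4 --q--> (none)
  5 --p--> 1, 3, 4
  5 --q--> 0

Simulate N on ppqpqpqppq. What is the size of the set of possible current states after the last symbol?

0

Start: {0}
read p: {4}
read p: {}
The reachable set is empty and stays empty for the remaining 8 symbols.
Final reachable set {} has 0 states.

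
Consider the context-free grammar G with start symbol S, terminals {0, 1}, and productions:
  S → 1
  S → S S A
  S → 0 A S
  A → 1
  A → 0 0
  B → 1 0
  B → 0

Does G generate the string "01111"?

S ⇒ 0AS ⇒ 01S ⇒ 01SSA ⇒ 011SA ⇒ 0111A ⇒ 01111

yes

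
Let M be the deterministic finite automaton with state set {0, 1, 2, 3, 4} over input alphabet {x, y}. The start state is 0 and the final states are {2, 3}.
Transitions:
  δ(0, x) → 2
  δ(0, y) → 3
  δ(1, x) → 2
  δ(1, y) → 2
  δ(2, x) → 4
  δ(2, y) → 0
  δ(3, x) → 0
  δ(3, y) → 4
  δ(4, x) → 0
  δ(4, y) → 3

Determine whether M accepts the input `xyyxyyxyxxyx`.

0 --x--> 2
2 --y--> 0
0 --y--> 3
3 --x--> 0
0 --y--> 3
3 --y--> 4
4 --x--> 0
0 --y--> 3
3 --x--> 0
0 --x--> 2
2 --y--> 0
0 --x--> 2
End in state 2, which is an accepting state.

accepted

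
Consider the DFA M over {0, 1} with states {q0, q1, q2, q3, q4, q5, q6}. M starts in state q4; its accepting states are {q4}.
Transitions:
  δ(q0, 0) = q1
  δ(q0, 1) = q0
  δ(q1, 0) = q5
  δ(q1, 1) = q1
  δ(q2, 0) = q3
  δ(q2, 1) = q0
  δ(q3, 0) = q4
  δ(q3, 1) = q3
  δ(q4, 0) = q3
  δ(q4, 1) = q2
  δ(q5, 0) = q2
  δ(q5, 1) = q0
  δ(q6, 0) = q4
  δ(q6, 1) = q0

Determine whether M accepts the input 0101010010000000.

q4 --0--> q3
q3 --1--> q3
q3 --0--> q4
q4 --1--> q2
q2 --0--> q3
q3 --1--> q3
q3 --0--> q4
q4 --0--> q3
q3 --1--> q3
q3 --0--> q4
q4 --0--> q3
q3 --0--> q4
q4 --0--> q3
q3 --0--> q4
q4 --0--> q3
q3 --0--> q4
End in state q4, which is an accepting state.

accepted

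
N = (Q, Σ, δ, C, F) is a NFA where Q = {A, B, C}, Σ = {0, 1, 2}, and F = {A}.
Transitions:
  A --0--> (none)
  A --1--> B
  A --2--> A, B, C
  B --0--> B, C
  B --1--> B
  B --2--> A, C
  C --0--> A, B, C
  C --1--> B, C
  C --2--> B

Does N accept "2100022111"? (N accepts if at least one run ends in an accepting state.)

rejected

Start: {C}
read 2: {B}
read 1: {B}
read 0: {B, C}
read 0: {A, B, C}
read 0: {A, B, C}
read 2: {A, B, C}
read 2: {A, B, C}
read 1: {B, C}
read 1: {B, C}
read 1: {B, C}
Reachable ∩ accepting = {} — empty.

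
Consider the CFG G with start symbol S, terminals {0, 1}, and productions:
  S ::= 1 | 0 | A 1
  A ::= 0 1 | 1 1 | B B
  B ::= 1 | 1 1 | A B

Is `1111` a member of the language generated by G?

S ⇒ A1 ⇒ BB1 ⇒ 11B1 ⇒ 1111

yes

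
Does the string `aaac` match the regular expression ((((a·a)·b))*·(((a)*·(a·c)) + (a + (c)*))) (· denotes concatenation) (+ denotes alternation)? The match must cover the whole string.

Split as ε·aaac: (((a·a)·b))* matches ε and (((a)*·(a·c))+(a+(c)*)) matches aaac.

yes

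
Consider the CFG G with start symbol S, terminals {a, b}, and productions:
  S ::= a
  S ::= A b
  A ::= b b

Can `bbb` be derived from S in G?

yes

S ⇒ Ab ⇒ bbb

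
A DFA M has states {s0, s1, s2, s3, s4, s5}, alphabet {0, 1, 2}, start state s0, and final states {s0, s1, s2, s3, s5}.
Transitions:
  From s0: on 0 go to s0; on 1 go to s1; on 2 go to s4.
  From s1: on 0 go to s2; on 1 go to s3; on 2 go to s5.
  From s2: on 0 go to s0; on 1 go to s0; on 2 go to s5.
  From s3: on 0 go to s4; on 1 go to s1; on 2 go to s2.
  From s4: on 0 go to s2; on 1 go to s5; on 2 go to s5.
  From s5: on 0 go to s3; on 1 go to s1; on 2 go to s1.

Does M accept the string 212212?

s0 --2--> s4
s4 --1--> s5
s5 --2--> s1
s1 --2--> s5
s5 --1--> s1
s1 --2--> s5
End in state s5, which is an accepting state.

accepted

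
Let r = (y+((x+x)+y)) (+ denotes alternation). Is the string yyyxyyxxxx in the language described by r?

Neither y nor ((x+x)+y) matches yyyxyyxxxx.

no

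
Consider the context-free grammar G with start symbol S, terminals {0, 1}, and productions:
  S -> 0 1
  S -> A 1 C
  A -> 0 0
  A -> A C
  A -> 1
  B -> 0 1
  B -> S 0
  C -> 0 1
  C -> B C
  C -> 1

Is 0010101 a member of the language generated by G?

S ⇒ A1C ⇒ 001C ⇒ 001BC ⇒ 00101C ⇒ 0010101

yes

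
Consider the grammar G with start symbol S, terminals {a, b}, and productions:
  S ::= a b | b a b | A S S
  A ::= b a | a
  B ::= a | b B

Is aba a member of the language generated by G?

no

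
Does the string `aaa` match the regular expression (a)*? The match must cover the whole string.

Split into 3 pieces a · a · a; each matches a.

yes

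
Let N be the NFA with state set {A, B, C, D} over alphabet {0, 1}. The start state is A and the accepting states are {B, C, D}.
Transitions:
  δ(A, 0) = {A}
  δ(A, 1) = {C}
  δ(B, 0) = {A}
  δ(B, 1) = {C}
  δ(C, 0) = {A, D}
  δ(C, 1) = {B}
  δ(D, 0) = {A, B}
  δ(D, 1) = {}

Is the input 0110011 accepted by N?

Start: {A}
read 0: {A}
read 1: {C}
read 1: {B}
read 0: {A}
read 0: {A}
read 1: {C}
read 1: {B}
Reachable ∩ accepting = {B} — nonempty.

accepted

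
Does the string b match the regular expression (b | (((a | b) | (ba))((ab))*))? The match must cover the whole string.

yes

The left alternative b matches b.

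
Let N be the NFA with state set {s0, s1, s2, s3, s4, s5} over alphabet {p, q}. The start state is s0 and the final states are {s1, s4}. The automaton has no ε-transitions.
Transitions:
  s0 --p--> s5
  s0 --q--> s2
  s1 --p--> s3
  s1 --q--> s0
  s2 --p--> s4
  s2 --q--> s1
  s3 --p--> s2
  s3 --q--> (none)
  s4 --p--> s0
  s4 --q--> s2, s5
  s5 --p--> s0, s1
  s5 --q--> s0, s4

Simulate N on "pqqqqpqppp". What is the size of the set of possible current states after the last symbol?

Start: {s0}
read p: {s5}
read q: {s0, s4}
read q: {s2, s5}
read q: {s0, s1, s4}
read q: {s0, s2, s5}
read p: {s0, s1, s4, s5}
read q: {s0, s2, s4, s5}
read p: {s0, s1, s4, s5}
read p: {s0, s1, s3, s5}
read p: {s0, s1, s2, s3, s5}
Final reachable set {s0, s1, s2, s3, s5} has 5 states.

5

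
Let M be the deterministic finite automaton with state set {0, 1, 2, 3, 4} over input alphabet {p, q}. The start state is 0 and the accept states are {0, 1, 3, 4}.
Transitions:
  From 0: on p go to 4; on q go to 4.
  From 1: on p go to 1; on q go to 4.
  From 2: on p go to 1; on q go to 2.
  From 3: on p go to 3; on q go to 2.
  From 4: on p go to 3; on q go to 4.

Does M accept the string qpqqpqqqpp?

accepted

0 --q--> 4
4 --p--> 3
3 --q--> 2
2 --q--> 2
2 --p--> 1
1 --q--> 4
4 --q--> 4
4 --q--> 4
4 --p--> 3
3 --p--> 3
End in state 3, which is an accepting state.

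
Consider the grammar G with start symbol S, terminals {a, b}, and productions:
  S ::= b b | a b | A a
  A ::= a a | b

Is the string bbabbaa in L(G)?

no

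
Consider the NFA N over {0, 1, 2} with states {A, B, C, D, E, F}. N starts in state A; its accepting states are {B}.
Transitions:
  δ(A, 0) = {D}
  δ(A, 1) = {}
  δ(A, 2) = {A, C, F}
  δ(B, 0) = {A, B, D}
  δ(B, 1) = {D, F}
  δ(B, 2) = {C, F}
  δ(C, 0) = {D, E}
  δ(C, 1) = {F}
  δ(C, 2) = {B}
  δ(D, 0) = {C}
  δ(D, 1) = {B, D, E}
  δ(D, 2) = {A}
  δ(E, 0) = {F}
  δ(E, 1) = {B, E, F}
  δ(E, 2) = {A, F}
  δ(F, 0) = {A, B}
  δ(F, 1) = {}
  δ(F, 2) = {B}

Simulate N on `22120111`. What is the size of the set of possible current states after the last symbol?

Start: {A}
read 2: {A, C, F}
read 2: {A, B, C, F}
read 1: {D, F}
read 2: {A, B}
read 0: {A, B, D}
read 1: {B, D, E, F}
read 1: {B, D, E, F}
read 1: {B, D, E, F}
Final reachable set {B, D, E, F} has 4 states.

4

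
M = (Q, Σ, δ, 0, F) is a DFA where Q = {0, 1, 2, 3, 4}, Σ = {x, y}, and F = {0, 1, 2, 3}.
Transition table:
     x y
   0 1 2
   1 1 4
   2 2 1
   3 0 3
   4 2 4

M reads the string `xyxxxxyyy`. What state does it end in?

0 --x--> 1
1 --y--> 4
4 --x--> 2
2 --x--> 2
2 --x--> 2
2 --x--> 2
2 --y--> 1
1 --y--> 4
4 --y--> 4

4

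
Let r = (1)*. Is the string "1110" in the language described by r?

1110 cannot be split into zero or more pieces each matching 1.

no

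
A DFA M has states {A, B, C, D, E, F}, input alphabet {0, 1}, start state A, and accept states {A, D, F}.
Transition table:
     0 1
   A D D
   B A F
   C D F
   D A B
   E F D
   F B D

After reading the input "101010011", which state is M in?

A --1--> D
D --0--> A
A --1--> D
D --0--> A
A --1--> D
D --0--> A
A --0--> D
D --1--> B
B --1--> F

F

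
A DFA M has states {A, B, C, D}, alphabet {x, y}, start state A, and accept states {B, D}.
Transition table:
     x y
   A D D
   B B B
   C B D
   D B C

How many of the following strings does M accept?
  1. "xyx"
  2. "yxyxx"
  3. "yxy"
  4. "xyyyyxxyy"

"xyx": accepted
"yxyxx": accepted
"yxy": accepted
"xyyyyxxyy": accepted

4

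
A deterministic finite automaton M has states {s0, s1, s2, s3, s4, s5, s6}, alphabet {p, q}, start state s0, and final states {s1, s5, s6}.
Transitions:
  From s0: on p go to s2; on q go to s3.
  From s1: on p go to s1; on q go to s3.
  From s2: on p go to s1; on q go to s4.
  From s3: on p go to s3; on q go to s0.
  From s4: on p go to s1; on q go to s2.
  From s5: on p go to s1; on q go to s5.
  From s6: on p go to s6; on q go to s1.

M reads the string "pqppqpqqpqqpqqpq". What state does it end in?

s0

s0 --p--> s2
s2 --q--> s4
s4 --p--> s1
s1 --p--> s1
s1 --q--> s3
s3 --p--> s3
s3 --q--> s0
s0 --q--> s3
s3 --p--> s3
s3 --q--> s0
s0 --q--> s3
s3 --p--> s3
s3 --q--> s0
s0 --q--> s3
s3 --p--> s3
s3 --q--> s0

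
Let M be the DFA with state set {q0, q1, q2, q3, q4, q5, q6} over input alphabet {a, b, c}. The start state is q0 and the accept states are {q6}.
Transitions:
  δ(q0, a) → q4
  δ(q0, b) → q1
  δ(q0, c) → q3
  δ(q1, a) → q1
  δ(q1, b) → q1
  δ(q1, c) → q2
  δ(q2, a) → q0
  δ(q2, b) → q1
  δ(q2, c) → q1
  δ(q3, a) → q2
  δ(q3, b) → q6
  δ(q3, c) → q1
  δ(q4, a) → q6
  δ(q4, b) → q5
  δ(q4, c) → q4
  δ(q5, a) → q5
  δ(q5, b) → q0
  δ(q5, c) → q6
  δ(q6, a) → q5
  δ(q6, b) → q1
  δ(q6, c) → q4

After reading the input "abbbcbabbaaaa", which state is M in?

q0 --a--> q4
q4 --b--> q5
q5 --b--> q0
q0 --b--> q1
q1 --c--> q2
q2 --b--> q1
q1 --a--> q1
q1 --b--> q1
q1 --b--> q1
q1 --a--> q1
q1 --a--> q1
q1 --a--> q1
q1 --a--> q1

q1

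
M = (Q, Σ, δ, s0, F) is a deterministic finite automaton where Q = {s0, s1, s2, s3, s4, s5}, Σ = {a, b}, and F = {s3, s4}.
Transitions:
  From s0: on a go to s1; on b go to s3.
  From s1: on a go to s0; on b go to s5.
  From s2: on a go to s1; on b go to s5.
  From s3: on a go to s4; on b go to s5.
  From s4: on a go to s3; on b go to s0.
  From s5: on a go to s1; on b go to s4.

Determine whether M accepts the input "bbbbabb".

accepted

s0 --b--> s3
s3 --b--> s5
s5 --b--> s4
s4 --b--> s0
s0 --a--> s1
s1 --b--> s5
s5 --b--> s4
End in state s4, which is an accepting state.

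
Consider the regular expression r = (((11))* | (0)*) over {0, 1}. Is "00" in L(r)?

The right alternative (0)* matches 00.

yes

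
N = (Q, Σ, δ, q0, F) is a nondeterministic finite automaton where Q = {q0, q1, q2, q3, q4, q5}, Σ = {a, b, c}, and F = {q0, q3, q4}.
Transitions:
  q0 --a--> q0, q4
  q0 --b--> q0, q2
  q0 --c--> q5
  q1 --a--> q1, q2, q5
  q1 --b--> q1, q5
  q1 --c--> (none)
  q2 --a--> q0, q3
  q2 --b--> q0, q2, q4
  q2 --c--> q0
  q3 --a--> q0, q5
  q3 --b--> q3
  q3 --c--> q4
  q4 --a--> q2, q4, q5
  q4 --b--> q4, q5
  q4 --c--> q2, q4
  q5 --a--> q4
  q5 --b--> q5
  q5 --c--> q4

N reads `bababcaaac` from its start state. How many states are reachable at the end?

4

Start: {q0}
read b: {q0, q2}
read a: {q0, q3, q4}
read b: {q0, q2, q3, q4, q5}
read a: {q0, q2, q3, q4, q5}
read b: {q0, q2, q3, q4, q5}
read c: {q0, q2, q4, q5}
read a: {q0, q2, q3, q4, q5}
read a: {q0, q2, q3, q4, q5}
read a: {q0, q2, q3, q4, q5}
read c: {q0, q2, q4, q5}
Final reachable set {q0, q2, q4, q5} has 4 states.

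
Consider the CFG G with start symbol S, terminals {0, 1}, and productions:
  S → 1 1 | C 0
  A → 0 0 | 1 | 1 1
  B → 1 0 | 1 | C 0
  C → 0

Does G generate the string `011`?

no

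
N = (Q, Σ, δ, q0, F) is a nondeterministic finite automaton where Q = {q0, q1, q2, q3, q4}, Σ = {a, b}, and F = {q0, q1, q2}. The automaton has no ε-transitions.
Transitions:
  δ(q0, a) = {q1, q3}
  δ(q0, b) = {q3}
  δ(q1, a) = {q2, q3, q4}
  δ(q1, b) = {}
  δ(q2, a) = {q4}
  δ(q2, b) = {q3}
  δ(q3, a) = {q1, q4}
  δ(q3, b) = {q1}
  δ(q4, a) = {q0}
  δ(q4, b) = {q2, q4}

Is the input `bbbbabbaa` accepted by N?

rejected

Start: {q0}
read b: {q3}
read b: {q1}
read b: {}
The reachable set is empty and stays empty for the remaining 6 symbols.
Reachable ∩ accepting = {} — empty.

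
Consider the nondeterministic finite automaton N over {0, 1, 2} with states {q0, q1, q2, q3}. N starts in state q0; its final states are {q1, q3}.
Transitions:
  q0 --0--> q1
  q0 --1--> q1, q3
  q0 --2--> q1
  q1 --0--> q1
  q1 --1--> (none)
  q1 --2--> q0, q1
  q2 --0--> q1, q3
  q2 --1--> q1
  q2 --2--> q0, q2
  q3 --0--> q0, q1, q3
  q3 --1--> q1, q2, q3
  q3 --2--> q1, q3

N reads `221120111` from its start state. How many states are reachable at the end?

Start: {q0}
read 2: {q1}
read 2: {q0, q1}
read 1: {q1, q3}
read 1: {q1, q2, q3}
read 2: {q0, q1, q2, q3}
read 0: {q0, q1, q3}
read 1: {q1, q2, q3}
read 1: {q1, q2, q3}
read 1: {q1, q2, q3}
Final reachable set {q1, q2, q3} has 3 states.

3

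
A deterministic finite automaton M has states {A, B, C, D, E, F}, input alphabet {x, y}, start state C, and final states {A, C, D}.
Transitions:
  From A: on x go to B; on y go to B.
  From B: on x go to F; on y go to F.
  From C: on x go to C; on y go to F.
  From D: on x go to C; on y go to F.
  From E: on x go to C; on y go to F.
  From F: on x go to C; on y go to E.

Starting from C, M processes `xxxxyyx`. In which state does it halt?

C

C --x--> C
C --x--> C
C --x--> C
C --x--> C
C --y--> F
F --y--> E
E --x--> C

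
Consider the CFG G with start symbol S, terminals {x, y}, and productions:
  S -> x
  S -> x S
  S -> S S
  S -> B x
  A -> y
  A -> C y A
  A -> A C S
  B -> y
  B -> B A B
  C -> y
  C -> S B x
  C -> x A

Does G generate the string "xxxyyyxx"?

yes

S ⇒ xS ⇒ xSS ⇒ xxSS ⇒ xxxSS ⇒ xxxBxS ⇒ xxxBABxS ⇒ xxxyABxS ⇒ xxxyyBxS ⇒ xxxyyyxS ⇒ xxxyyyxx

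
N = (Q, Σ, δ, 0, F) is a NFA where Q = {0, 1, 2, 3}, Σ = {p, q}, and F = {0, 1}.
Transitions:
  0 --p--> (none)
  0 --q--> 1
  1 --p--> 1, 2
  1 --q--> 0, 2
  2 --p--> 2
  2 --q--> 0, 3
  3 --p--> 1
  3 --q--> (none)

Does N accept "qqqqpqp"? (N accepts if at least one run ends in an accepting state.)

accepted

Start: {0}
read q: {1}
read q: {0, 2}
read q: {0, 1, 3}
read q: {0, 1, 2}
read p: {1, 2}
read q: {0, 2, 3}
read p: {1, 2}
Reachable ∩ accepting = {1} — nonempty.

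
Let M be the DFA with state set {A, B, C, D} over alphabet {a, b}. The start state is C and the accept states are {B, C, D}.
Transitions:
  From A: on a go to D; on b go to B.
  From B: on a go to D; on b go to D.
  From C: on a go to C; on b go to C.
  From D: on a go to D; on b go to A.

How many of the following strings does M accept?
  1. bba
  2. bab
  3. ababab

bba: accepted
bab: accepted
ababab: accepted

3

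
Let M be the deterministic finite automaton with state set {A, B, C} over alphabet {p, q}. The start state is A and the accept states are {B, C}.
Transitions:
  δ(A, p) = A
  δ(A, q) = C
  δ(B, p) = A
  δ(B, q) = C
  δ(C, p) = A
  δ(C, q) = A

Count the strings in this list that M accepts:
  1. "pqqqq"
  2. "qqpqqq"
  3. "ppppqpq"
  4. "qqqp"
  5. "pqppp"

"pqqqq": rejected
"qqpqqq": accepted
"ppppqpq": accepted
"qqqp": rejected
"pqppp": rejected

2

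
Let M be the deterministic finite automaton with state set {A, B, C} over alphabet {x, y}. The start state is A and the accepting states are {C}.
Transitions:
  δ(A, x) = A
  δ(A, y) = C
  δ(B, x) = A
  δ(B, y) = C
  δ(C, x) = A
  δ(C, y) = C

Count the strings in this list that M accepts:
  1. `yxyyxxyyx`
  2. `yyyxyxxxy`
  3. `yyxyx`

1

`yxyyxxyyx`: rejected
`yyyxyxxxy`: accepted
`yyxyx`: rejected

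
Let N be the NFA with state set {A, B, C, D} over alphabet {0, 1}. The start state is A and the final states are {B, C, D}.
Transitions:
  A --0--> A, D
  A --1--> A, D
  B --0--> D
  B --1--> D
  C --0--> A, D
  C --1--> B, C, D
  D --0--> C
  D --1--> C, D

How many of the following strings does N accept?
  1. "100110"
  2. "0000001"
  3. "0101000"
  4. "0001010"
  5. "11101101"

5

"100110": accepted
"0000001": accepted
"0101000": accepted
"0001010": accepted
"11101101": accepted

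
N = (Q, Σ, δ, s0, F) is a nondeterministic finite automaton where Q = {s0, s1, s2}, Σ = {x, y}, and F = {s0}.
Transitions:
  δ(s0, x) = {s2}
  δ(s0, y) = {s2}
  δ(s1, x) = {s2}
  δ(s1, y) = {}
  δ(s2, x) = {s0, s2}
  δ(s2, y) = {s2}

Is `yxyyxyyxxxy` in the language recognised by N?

Start: {s0}
read y: {s2}
read x: {s0, s2}
read y: {s2}
read y: {s2}
read x: {s0, s2}
read y: {s2}
read y: {s2}
read x: {s0, s2}
read x: {s0, s2}
read x: {s0, s2}
read y: {s2}
Reachable ∩ accepting = {} — empty.

rejected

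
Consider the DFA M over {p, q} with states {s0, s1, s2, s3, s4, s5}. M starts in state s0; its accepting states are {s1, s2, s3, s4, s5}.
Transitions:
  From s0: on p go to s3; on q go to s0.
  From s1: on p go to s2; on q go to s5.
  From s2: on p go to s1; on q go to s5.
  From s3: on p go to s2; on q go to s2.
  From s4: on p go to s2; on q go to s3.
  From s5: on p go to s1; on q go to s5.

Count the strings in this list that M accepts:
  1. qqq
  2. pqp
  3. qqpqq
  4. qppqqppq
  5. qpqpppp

qqq: rejected
pqp: accepted
qqpqq: accepted
qppqqppq: accepted
qpqpppp: accepted

4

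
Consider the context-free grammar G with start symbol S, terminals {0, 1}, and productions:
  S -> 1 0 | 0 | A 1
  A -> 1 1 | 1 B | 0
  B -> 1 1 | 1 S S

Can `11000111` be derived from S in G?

no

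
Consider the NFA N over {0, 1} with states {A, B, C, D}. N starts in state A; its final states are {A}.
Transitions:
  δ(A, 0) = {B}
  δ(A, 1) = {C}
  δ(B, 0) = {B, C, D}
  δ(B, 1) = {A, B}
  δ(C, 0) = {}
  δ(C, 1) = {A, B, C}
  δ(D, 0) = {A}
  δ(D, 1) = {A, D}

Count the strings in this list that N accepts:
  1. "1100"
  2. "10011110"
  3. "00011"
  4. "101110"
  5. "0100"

"1100": accepted
"10011110": rejected
"00011": accepted
"101110": rejected
"0100": accepted

3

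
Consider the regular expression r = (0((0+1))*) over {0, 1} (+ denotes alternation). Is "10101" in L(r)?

no

No split of 10101 into u·v has 0 matching u and ((0+1))* matching v.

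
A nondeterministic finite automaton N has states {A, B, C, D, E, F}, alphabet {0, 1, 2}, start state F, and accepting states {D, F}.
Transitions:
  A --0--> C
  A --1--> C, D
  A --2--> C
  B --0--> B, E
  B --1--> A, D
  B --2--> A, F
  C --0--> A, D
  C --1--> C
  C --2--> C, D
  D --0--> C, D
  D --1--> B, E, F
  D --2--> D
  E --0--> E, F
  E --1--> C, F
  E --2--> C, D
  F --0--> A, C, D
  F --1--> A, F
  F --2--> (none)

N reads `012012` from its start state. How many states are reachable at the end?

Start: {F}
read 0: {A, C, D}
read 1: {B, C, D, E, F}
read 2: {A, C, D, F}
read 0: {A, C, D}
read 1: {B, C, D, E, F}
read 2: {A, C, D, F}
Final reachable set {A, C, D, F} has 4 states.

4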